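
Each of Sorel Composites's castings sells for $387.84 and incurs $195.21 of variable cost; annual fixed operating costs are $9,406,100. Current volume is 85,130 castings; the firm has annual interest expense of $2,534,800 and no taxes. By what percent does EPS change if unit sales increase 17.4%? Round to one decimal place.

+64.0%

At 85,130 units, contribution = 85,130 × $192.63 = $16,398,591.90.
EBIT = $16,398,591.90 − $9,406,100 = $6,992,491.90.
Interest = $2,534,800.00, so EBIT − I = $4,457,691.90.
Degree of combined leverage = contribution ÷ (EBIT − I) = $16,398,591.90 ÷ $4,457,691.90 = 3.6787.
%ΔEPS = DCL × %ΔSales = 3.6787 × +17.4% = +64.0%.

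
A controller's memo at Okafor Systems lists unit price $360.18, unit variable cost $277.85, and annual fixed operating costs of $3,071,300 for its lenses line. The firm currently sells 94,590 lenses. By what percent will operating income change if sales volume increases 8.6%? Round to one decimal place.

+14.2%

Contribution at this volume is 94,590 × $82.33 = $7,787,594.70.
Subtracting fixed costs: EBIT = $7,787,594.70 − $3,071,300 = $4,716,294.70.
So DOL = total CM / EBIT = $7,787,594.70 / $4,716,294.70 = 1.6512.
So EBIT moves 1.6512 × (+8.6%) = +14.2%.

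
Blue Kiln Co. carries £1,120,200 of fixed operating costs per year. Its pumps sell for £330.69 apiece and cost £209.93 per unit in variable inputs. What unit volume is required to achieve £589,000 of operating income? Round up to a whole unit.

14,154 pumps

Each unit contributes £330.69 − £209.93 = £120.76.
Units = (FC + target) / CM = (£1,120,200 + £589,000) / £120.76 = 14,153.69, so 14,154 pumps.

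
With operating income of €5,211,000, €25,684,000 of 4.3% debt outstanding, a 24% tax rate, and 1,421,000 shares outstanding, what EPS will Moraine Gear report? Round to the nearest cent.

€2.20

Interest = €1,104,412.00, so EBT = €5,211,000 − €1,104,412.00 = €4,106,588.00.
Net income = €4,106,588.00 × (1 − 0.24) = €3,121,006.88.
Per share: €3,121,006.88 / 1,421,000 shares = €2.20.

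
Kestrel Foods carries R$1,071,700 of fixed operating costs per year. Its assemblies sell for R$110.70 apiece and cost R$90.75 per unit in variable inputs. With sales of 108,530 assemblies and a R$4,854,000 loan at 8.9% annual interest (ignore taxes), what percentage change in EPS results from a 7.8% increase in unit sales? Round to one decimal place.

Contribution at this volume is 108,530 × R$19.95 = R$2,165,173.50.
Subtracting fixed costs: EBIT = R$2,165,173.50 − R$1,071,700 = R$1,093,473.50.
After interest of R$432,006.00, pre-tax earnings = R$661,467.50.
Degree of combined leverage = contribution ÷ (EBIT − I) = R$2,165,173.50 ÷ R$661,467.50 = 3.2733.
EPS therefore changes by 3.2733 × (+7.8%) = +25.5%.

+25.5%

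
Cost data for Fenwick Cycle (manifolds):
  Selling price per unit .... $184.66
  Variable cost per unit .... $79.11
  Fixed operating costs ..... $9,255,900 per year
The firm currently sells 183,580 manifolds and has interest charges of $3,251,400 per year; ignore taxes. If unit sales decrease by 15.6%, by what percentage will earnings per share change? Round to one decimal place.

Total contribution margin = 183,580 × $105.55 = $19,376,869.00.
EBIT = $19,376,869.00 − $9,255,900 = $10,120,969.00.
After interest of $3,251,400.00, pre-tax earnings = $6,869,569.00.
Degree of combined leverage = contribution ÷ (EBIT − I) = $19,376,869.00 ÷ $6,869,569.00 = 2.8207.
%ΔEPS = DCL × %ΔSales = 2.8207 × -15.6% = -44.0%.

-44.0%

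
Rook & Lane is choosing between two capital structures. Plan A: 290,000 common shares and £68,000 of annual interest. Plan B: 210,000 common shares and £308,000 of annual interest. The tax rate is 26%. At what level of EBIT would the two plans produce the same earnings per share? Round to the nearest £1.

Set EPS_A = EPS_B: (EBIT − £68,000)(1 − 0.26) ÷ 290,000 = (EBIT − £308,000)(1 − 0.26) ÷ 210,000.
The (1 − t) factor cancels: (EBIT − 68,000) × 210,000 = (EBIT − 308,000) × 290,000.
EBIT × (290,000 − 210,000) = 308,000 × 290,000 − 68,000 × 210,000 = 75,040,000,000, so EBIT = 75,040,000,000 ÷ 80,000 = 938,000.00.

£938,000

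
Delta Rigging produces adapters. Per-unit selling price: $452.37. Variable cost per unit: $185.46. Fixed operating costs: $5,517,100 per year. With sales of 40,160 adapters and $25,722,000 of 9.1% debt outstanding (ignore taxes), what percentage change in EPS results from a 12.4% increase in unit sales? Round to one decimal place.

Total contribution margin = 40,160 × $266.91 = $10,719,105.60.
EBIT = $10,719,105.60 − $5,517,100 = $5,202,005.60.
After interest of $2,340,702.00, pre-tax earnings = $2,861,303.60.
DCL = total CM / (EBIT − I) = $10,719,105.60 / $2,861,303.60 = 3.7462.
EPS therefore changes by 3.7462 × (+12.4%) = +46.5%.

+46.5%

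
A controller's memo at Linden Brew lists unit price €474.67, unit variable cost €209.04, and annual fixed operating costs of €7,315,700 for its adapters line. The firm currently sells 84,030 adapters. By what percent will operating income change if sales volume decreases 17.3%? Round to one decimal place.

-25.7%

At 84,030 units, contribution = 84,030 × €265.63 = €22,320,888.90.
Operating income = contribution − fixed costs = €22,320,888.90 − €7,315,700 = €15,005,188.90.
So DOL = total CM / EBIT = €22,320,888.90 / €15,005,188.90 = 1.4875.
So EBIT moves 1.4875 × (-17.3%) = -25.7%.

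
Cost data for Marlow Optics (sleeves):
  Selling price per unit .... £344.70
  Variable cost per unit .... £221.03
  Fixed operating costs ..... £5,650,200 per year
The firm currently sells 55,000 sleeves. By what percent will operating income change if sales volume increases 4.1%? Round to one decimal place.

+24.2%

At 55,000 units, contribution = 55,000 × £123.67 = £6,801,850.00.
Operating income = contribution − fixed costs = £6,801,850.00 − £5,650,200 = £1,151,650.00.
So DOL = total CM / EBIT = £6,801,850.00 / £1,151,650.00 = 5.9062.
%ΔEBIT = DOL × %ΔSales = 5.9062 × +4.1% = +24.2%.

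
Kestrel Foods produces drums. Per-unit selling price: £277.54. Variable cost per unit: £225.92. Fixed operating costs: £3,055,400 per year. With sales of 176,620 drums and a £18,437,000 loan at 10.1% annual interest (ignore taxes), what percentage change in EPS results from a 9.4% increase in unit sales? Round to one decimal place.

Contribution at this volume is 176,620 × £51.62 = £9,117,124.40.
Operating income = contribution − fixed costs = £9,117,124.40 − £3,055,400 = £6,061,724.40.
After interest of £1,862,137.00, pre-tax earnings = £4,199,587.40.
Degree of combined leverage = contribution ÷ (EBIT − I) = £9,117,124.40 ÷ £4,199,587.40 = 2.1710.
%ΔEPS = DCL × %ΔSales = 2.1710 × +9.4% = +20.4%.

+20.4%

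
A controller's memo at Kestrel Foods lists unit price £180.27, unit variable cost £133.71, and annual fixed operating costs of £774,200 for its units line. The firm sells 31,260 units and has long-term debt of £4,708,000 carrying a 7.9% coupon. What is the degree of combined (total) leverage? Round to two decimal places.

Total contribution margin = 31,260 × £46.56 = £1,455,465.60.
EBIT = £1,455,465.60 − £774,200 = £681,265.60. Interest = £371,932.00, so EBIT − I = £309,333.60.
DCL = contribution ÷ (EBIT − I) = £1,455,465.60 ÷ £309,333.60 = 4.7052.

4.71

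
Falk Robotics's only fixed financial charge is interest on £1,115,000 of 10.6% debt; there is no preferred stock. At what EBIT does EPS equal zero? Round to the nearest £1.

£118,190

Annual interest = 10.6% × £1,115,000 = £118,190.00.
Without preferred stock the financial break-even is simply EBIT = interest = £118,190.00.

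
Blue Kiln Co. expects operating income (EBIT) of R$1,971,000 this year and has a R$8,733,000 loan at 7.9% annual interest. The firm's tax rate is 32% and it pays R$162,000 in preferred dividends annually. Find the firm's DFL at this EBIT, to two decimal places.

Annual interest charges come to R$689,907.00.
Pre-tax preferred-dividend burden = R$162,000 ÷ (1 − 0.32) = R$238,235.29.
DFL = EBIT ÷ [EBIT − I − D_p/(1−t)] = R$1,971,000 ÷ [R$1,971,000 − R$689,907.00 − R$238,235.29] = R$1,971,000 ÷ R$1,042,857.71 = 1.8900.

1.89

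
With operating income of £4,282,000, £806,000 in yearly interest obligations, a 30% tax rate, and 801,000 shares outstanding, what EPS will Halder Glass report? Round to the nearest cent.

Pre-tax income = £4,282,000 − £806,000.00 = £3,476,000.00.
After tax at 30%: net income = £3,476,000.00 × 0.70 = £2,433,200.00.
Per share: £2,433,200.00 / 801,000 shares = £3.04.

£3.04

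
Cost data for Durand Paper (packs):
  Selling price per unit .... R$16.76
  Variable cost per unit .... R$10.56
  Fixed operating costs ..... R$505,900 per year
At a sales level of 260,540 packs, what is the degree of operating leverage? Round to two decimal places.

1.46

Total contribution margin = 260,540 × R$6.20 = R$1,615,348.00.
EBIT = R$1,615,348.00 − R$505,900 = R$1,109,448.00.
So DOL = total CM / EBIT = R$1,615,348.00 / R$1,109,448.00 = 1.4560.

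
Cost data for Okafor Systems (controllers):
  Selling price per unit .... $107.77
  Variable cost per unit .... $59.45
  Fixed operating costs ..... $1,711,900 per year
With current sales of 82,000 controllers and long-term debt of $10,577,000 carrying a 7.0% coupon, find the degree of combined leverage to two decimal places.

2.62

Total contribution margin = 82,000 × $48.32 = $3,962,240.00.
Subtracting fixed costs: EBIT = $3,962,240.00 − $1,711,900 = $2,250,340.00. Interest = $740,390.00, so EBIT − I = $1,509,950.00.
Degree of total leverage = total CM / (EBIT − interest) = $3,962,240.00 / $1,509,950.00 = 2.6241.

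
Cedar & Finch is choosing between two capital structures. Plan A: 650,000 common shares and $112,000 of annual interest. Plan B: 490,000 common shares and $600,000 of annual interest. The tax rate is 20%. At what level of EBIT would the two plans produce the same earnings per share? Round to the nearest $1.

$2,094,500

At indifference, (EBIT − 112,000)(1 − t)/650,000 = (EBIT − 600,000)(1 − t)/490,000.
The (1 − t) factor cancels: (EBIT − 112,000) × 490,000 = (EBIT − 600,000) × 650,000.
Solving, EBIT = (600,000·650,000 − 112,000·490,000) / (650,000 − 490,000) = 335,120,000,000 / 160,000 = 2,094,500.00.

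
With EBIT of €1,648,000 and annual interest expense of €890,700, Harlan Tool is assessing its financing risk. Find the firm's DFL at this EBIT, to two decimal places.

Annual interest charges come to €890,700.00.
Degree of financial leverage = EBIT / (EBIT − interest) = €1,648,000 / €757,300.00 = 2.1762.

2.18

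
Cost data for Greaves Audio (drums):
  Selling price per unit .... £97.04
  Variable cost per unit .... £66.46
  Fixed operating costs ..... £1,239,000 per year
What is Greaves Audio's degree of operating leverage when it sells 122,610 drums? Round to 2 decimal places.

Total contribution margin = 122,610 × £30.58 = £3,749,413.80.
EBIT = £3,749,413.80 − £1,239,000 = £2,510,413.80.
Degree of operating leverage = £3,749,413.80 / £2,510,413.80 = 1.4935.

1.49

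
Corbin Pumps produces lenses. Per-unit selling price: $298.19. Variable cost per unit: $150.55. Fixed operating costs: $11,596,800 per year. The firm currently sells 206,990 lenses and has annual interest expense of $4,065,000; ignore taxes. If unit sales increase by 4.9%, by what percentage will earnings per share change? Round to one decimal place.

Total contribution margin = 206,990 × $147.64 = $30,560,003.60.
EBIT = $30,560,003.60 − $11,596,800 = $18,963,203.60.
Interest = $4,065,000.00, so EBIT − I = $14,898,203.60.
DCL = total CM / (EBIT − I) = $30,560,003.60 / $14,898,203.60 = 2.0513.
EPS therefore changes by 2.0513 × (+4.9%) = +10.1%.

+10.1%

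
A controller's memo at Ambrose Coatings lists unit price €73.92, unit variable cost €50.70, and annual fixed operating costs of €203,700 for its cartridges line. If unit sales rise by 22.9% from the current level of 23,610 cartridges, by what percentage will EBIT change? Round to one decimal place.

Total contribution margin = 23,610 × €23.22 = €548,224.20.
Subtracting fixed costs: EBIT = €548,224.20 − €203,700 = €344,524.20.
So DOL = total CM / EBIT = €548,224.20 / €344,524.20 = 1.5913.
Operating income changes by 1.5913 × +22.9% = +36.4%.

+36.4%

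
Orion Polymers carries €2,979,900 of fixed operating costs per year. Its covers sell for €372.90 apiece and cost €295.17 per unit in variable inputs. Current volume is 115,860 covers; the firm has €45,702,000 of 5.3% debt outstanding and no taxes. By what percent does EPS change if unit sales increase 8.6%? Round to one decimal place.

Contribution at this volume is 115,860 × €77.73 = €9,005,797.80.
Operating income = contribution − fixed costs = €9,005,797.80 − €2,979,900 = €6,025,897.80.
Interest = €2,422,206.00, so EBIT − I = €3,603,691.80.
DCL = total CM / (EBIT − I) = €9,005,797.80 / €3,603,691.80 = 2.4990.
%ΔEPS = DCL × %ΔSales = 2.4990 × +8.6% = +21.5%.

+21.5%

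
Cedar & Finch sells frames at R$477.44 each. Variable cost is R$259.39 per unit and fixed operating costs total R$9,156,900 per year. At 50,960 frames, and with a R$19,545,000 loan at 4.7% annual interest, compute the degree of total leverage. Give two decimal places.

At 50,960 units, contribution = 50,960 × R$218.05 = R$11,111,828.00.
EBIT = R$11,111,828.00 − R$9,156,900 = R$1,954,928.00. Interest = R$918,615.00.
DOL = R$11,111,828.00 ÷ R$1,954,928.00 = 5.6840; DFL = R$1,954,928.00 ÷ R$1,036,313.00 = 1.8864.
DCL = DOL × DFL = 5.6840 × 1.8864 = 10.7223.

10.72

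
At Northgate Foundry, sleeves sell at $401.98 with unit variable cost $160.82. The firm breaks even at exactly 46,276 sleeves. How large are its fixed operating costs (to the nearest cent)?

Each unit contributes $401.98 − $160.82 = $241.16.
Since BE = FC / CM, FC = 46,276 × $241.16 = $11,159,920.16.

$11,159,920.16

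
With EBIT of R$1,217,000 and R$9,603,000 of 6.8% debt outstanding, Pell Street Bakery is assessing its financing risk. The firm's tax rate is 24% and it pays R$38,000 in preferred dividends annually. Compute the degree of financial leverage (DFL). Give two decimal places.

Annual interest charges come to R$653,004.00.
Pre-tax preferred-dividend burden = R$38,000 ÷ (1 − 0.24) = R$50,000.00.
DFL = EBIT ÷ [EBIT − I − D_p/(1−t)] = R$1,217,000 ÷ [R$1,217,000 − R$653,004.00 − R$50,000.00] = R$1,217,000 ÷ R$513,996.00 = 2.3677.

2.37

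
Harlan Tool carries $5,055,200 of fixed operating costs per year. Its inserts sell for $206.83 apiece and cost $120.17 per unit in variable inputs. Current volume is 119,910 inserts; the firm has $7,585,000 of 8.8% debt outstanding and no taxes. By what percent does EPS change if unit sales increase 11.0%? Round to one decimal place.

Contribution at this volume is 119,910 × $86.66 = $10,391,400.60.
Subtracting fixed costs: EBIT = $10,391,400.60 − $5,055,200 = $5,336,200.60.
Interest = $667,480.00, so EBIT − I = $4,668,720.60.
DCL = total CM / (EBIT − I) = $10,391,400.60 / $4,668,720.60 = 2.2257.
EPS therefore changes by 2.2257 × (+11.0%) = +24.5%.

+24.5%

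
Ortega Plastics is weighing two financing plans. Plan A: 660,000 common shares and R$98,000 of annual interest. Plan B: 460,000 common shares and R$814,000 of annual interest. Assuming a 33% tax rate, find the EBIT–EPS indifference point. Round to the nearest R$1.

R$2,460,800

Set EPS_A = EPS_B: (EBIT − R$98,000)(1 − 0.33) ÷ 660,000 = (EBIT − R$814,000)(1 − 0.33) ÷ 460,000.
Cancelling (1 − t) and cross-multiplying: 460,000·(EBIT − 98,000) = 660,000·(EBIT − 814,000).
EBIT × (660,000 − 460,000) = 814,000 × 660,000 − 98,000 × 460,000 = 492,160,000,000, so EBIT = 492,160,000,000 ÷ 200,000 = 2,460,800.00.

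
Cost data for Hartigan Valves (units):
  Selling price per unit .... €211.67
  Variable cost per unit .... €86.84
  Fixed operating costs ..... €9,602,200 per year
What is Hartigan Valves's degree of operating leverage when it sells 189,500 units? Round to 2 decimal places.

Total contribution margin = 189,500 × €124.83 = €23,655,285.00.
EBIT = €23,655,285.00 − €9,602,200 = €14,053,085.00.
DOL = contribution ÷ EBIT = €23,655,285.00 ÷ €14,053,085.00 = 1.6833.

1.68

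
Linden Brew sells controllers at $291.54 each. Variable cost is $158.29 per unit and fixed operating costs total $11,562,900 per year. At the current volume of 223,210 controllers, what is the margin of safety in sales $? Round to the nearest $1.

$39,775,973

Contribution margin per unit = $291.54 − $158.29 = $133.25. Break-even units = $11,562,900 ÷ $133.25 = 86,775.98; break-even revenue = 86,775.98 × $291.54 = $25,298,670.66.
Current sales = 223,210 × $291.54 = $65,074,643.40.
Margin of safety = $65,074,643.40 − $25,298,670.66 = $39,775,973.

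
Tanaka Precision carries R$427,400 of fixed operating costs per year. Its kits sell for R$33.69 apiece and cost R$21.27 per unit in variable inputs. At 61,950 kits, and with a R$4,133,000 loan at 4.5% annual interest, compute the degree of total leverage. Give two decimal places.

Total contribution margin = 61,950 × R$12.42 = R$769,419.00.
Operating income = contribution − fixed costs = R$769,419.00 − R$427,400 = R$342,019.00. Interest = R$185,985.00.
DOL = R$769,419.00 ÷ R$342,019.00 = 2.2496; DFL = R$342,019.00 ÷ R$156,034.00 = 2.1920.
DCL = DOL × DFL = 2.2496 × 2.1920 = 4.9311.

4.93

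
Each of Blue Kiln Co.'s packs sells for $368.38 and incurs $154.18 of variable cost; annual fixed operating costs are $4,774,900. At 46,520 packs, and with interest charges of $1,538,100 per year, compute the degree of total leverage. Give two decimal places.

Total contribution margin = 46,520 × $214.20 = $9,964,584.00.
Operating income = contribution − fixed costs = $9,964,584.00 − $4,774,900 = $5,189,684.00. Interest = $1,538,100.00.
DOL = $9,964,584.00 ÷ $5,189,684.00 = 1.9201; DFL = $5,189,684.00 ÷ $3,651,584.00 = 1.4212.
Combined leverage = 1.9201 × 1.4212 = 2.7288.

2.73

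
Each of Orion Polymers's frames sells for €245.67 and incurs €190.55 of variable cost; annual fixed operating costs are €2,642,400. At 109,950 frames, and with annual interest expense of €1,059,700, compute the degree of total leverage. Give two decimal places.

2.57

Total contribution margin = 109,950 × €55.12 = €6,060,444.00.
Operating income = contribution − fixed costs = €6,060,444.00 − €2,642,400 = €3,418,044.00. Interest = €1,059,700.00.
DOL = €6,060,444.00 ÷ €3,418,044.00 = 1.7731; DFL = €3,418,044.00 ÷ €2,358,344.00 = 1.4493.
Combined leverage = 1.7731 × 1.4493 = 2.5698.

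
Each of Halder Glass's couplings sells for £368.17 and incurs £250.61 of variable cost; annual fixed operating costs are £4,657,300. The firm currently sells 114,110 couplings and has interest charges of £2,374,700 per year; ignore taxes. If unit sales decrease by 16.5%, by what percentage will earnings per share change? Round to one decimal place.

At 114,110 units, contribution = 114,110 × £117.56 = £13,414,771.60.
EBIT = £13,414,771.60 − £4,657,300 = £8,757,471.60.
After interest of £2,374,700.00, pre-tax earnings = £6,382,771.60.
Degree of combined leverage = contribution ÷ (EBIT − I) = £13,414,771.60 ÷ £6,382,771.60 = 2.1017.
%ΔEPS = DCL × %ΔSales = 2.1017 × -16.5% = -34.7%.

-34.7%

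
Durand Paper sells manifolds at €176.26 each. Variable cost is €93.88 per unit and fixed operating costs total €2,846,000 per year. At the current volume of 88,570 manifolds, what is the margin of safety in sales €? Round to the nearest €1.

€9,522,055

Contribution margin per unit = €176.26 − €93.88 = €82.38. Break-even units = €2,846,000 ÷ €82.38 = 34,547.22; break-even revenue = 34,547.22 × €176.26 = €6,089,293.03.
Current sales = 88,570 × €176.26 = €15,611,348.20.
Margin of safety = €15,611,348.20 − €6,089,293.03 = €9,522,055.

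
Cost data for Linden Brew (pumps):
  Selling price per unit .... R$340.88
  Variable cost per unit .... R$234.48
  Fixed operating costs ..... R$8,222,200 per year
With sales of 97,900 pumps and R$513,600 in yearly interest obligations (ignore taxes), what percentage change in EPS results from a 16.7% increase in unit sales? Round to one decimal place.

Contribution at this volume is 97,900 × R$106.40 = R$10,416,560.00.
EBIT = R$10,416,560.00 − R$8,222,200 = R$2,194,360.00.
After interest of R$513,600.00, pre-tax earnings = R$1,680,760.00.
Degree of combined leverage = contribution ÷ (EBIT − I) = R$10,416,560.00 ÷ R$1,680,760.00 = 6.1975.
EPS therefore changes by 6.1975 × (+16.7%) = +103.5%.

+103.5%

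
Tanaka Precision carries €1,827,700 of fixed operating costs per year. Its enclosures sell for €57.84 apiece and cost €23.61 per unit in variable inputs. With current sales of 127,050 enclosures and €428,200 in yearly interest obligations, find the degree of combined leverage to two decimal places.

At 127,050 units, contribution = 127,050 × €34.23 = €4,348,921.50.
EBIT = €4,348,921.50 − €1,827,700 = €2,521,221.50. Interest = €428,200.00.
DOL = €4,348,921.50 ÷ €2,521,221.50 = 1.7249; DFL = €2,521,221.50 ÷ €2,093,021.50 = 1.2046.
DCL = DOL × DFL = 1.7249 × 1.2046 = 2.0778.

2.08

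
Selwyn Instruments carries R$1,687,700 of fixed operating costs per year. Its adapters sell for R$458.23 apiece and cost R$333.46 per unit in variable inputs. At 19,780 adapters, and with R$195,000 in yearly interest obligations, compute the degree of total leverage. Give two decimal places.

4.22

At 19,780 units, contribution = 19,780 × R$124.77 = R$2,467,950.60.
Operating income = contribution − fixed costs = R$2,467,950.60 − R$1,687,700 = R$780,250.60. Interest = R$195,000.00, so EBIT − I = R$585,250.60.
DCL = contribution ÷ (EBIT − I) = R$2,467,950.60 ÷ R$585,250.60 = 4.2169.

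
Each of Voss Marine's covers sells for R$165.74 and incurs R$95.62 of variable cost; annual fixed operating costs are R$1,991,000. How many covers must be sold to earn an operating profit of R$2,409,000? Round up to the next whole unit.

Contribution margin per unit = R$165.74 − R$95.62 = R$70.12.
Need Q such that Q × R$70.12 − R$1,991,000 = R$2,409,000, i.e. Q = R$4,400,000 / R$70.12 = 62,749.57 → 62,750.

62,750 covers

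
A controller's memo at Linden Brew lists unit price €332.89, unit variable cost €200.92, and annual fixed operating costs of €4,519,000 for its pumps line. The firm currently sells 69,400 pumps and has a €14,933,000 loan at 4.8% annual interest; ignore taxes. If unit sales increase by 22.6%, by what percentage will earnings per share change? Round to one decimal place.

+52.8%

At 69,400 units, contribution = 69,400 × €131.97 = €9,158,718.00.
Operating income = contribution − fixed costs = €9,158,718.00 − €4,519,000 = €4,639,718.00.
Interest = €716,784.00, so EBIT − I = €3,922,934.00.
Degree of combined leverage = contribution ÷ (EBIT − I) = €9,158,718.00 ÷ €3,922,934.00 = 2.3347.
%ΔEPS = DCL × %ΔSales = 2.3347 × +22.6% = +52.8%.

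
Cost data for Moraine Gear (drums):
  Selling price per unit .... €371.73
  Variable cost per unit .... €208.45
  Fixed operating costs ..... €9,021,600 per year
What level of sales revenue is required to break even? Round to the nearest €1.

€20,538,948

Contribution margin per unit = €371.73 − €208.45 = €163.28, a CM ratio of €163.28 ÷ €371.73 = 0.4392.
Break-even sales = FC ÷ CM ratio = €9,021,600 × €371.73 / €163.28 = €20,538,948.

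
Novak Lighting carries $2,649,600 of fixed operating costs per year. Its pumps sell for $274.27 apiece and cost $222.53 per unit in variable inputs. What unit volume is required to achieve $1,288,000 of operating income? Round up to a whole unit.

Contribution margin per unit = $274.27 − $222.53 = $51.74.
Units = (FC + target) / CM = ($2,649,600 + $1,288,000) / $51.74 = 76,103.59, so 76,104 pumps.

76,104 pumps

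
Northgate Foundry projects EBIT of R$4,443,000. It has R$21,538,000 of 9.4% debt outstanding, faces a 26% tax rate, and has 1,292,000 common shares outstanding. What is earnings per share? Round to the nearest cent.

R$1.39

Pre-tax income = R$4,443,000 − R$2,024,572.00 = R$2,418,428.00.
After tax at 26%: net income = R$2,418,428.00 × 0.74 = R$1,789,636.72.
Per share: R$1,789,636.72 / 1,292,000 shares = R$1.39.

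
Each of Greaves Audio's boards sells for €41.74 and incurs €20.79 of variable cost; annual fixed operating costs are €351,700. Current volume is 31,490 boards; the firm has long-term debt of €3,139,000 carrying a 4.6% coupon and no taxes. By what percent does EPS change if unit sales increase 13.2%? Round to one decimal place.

Contribution at this volume is 31,490 × €20.95 = €659,715.50.
Operating income = contribution − fixed costs = €659,715.50 − €351,700 = €308,015.50.
After interest of €144,394.00, pre-tax earnings = €163,621.50.
DCL = total CM / (EBIT − I) = €659,715.50 / €163,621.50 = 4.0320.
%ΔEPS = DCL × %ΔSales = 4.0320 × +13.2% = +53.2%.

+53.2%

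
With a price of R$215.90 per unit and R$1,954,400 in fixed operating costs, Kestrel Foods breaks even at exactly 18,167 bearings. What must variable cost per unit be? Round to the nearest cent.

R$108.32

At break-even, FC = Q × (P − VC), so P − VC = R$1,954,400 ÷ 18,167 = R$107.5797.
Hence VC = price − CM = R$215.90 − R$107.5797 = R$108.32.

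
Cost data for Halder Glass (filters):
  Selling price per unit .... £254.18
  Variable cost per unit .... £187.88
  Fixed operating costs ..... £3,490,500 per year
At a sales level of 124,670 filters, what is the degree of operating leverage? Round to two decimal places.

At 124,670 units, contribution = 124,670 × £66.30 = £8,265,621.00.
Subtracting fixed costs: EBIT = £8,265,621.00 − £3,490,500 = £4,775,121.00.
Degree of operating leverage = £8,265,621.00 / £4,775,121.00 = 1.7310.

1.73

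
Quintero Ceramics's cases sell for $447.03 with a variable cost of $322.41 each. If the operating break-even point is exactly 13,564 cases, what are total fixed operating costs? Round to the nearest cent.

$1,690,345.68

Contribution margin per unit = $447.03 − $322.41 = $124.62.
Since BE = FC / CM, FC = 13,564 × $124.62 = $1,690,345.68.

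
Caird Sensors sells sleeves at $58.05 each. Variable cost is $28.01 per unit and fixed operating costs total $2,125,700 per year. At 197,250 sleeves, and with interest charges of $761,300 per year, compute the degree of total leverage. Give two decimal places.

1.95

At 197,250 units, contribution = 197,250 × $30.04 = $5,925,390.00.
Subtracting fixed costs: EBIT = $5,925,390.00 − $2,125,700 = $3,799,690.00. Interest = $761,300.00.
DOL = $5,925,390.00 ÷ $3,799,690.00 = 1.5594; DFL = $3,799,690.00 ÷ $3,038,390.00 = 1.2506.
Combined leverage = 1.5594 × 1.2506 = 1.9502.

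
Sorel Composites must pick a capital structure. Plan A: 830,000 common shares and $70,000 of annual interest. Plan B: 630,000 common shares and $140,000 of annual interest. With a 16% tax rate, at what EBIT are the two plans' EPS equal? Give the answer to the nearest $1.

At indifference, (EBIT − 70,000)(1 − t)/830,000 = (EBIT − 140,000)(1 − t)/630,000.
Cancelling (1 − t) and cross-multiplying: 630,000·(EBIT − 70,000) = 830,000·(EBIT − 140,000).
Solving, EBIT = (140,000·830,000 − 70,000·630,000) / (830,000 − 630,000) = 72,100,000,000 / 200,000 = 360,500.00.

$360,500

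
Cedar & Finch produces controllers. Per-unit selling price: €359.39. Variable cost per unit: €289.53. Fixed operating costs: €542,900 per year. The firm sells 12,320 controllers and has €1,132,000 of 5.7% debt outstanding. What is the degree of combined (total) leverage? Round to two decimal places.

3.40

Contribution at this volume is 12,320 × €69.86 = €860,675.20.
Operating income = contribution − fixed costs = €860,675.20 − €542,900 = €317,775.20. Interest = €64,524.00.
DOL = €860,675.20 ÷ €317,775.20 = 2.7084; DFL = €317,775.20 ÷ €253,251.20 = 1.2548.
DCL = DOL × DFL = 2.7084 × 1.2548 = 3.3985.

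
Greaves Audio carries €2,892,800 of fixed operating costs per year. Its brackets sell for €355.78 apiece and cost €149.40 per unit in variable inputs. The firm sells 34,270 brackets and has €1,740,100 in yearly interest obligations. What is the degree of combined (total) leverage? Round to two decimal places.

Contribution at this volume is 34,270 × €206.38 = €7,072,642.60.
Operating income = contribution − fixed costs = €7,072,642.60 − €2,892,800 = €4,179,842.60. Interest = €1,740,100.00.
DOL = €7,072,642.60 ÷ €4,179,842.60 = 1.6921; DFL = €4,179,842.60 ÷ €2,439,742.60 = 1.7132.
Combined leverage = 1.6921 × 1.7132 = 2.8989.

2.90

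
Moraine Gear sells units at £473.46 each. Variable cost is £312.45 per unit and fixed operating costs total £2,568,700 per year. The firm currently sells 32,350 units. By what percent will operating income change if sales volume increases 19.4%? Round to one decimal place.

Total contribution margin = 32,350 × £161.01 = £5,208,673.50.
Subtracting fixed costs: EBIT = £5,208,673.50 − £2,568,700 = £2,639,973.50.
So DOL = total CM / EBIT = £5,208,673.50 / £2,639,973.50 = 1.9730.
%ΔEBIT = DOL × %ΔSales = 1.9730 × +19.4% = +38.3%.

+38.3%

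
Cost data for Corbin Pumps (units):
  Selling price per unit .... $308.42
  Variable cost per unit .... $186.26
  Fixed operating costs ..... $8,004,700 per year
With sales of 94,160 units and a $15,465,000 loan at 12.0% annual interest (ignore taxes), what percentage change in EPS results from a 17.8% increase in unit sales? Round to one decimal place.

+124.7%

Contribution at this volume is 94,160 × $122.16 = $11,502,585.60.
Subtracting fixed costs: EBIT = $11,502,585.60 − $8,004,700 = $3,497,885.60.
Interest = $1,855,800.00, so EBIT − I = $1,642,085.60.
Degree of combined leverage = contribution ÷ (EBIT − I) = $11,502,585.60 ÷ $1,642,085.60 = 7.0049.
EPS therefore changes by 7.0049 × (+17.8%) = +124.7%.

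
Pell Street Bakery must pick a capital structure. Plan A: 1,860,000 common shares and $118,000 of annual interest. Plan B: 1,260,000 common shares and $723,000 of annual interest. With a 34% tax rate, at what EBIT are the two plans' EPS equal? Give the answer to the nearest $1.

Set EPS_A = EPS_B: (EBIT − $118,000)(1 − 0.34) ÷ 1,860,000 = (EBIT − $723,000)(1 − 0.34) ÷ 1,260,000.
Cancelling (1 − t) and cross-multiplying: 1,260,000·(EBIT − 118,000) = 1,860,000·(EBIT − 723,000).
EBIT × (1,860,000 − 1,260,000) = 723,000 × 1,860,000 − 118,000 × 1,260,000 = 1,196,100,000,000, so EBIT = 1,196,100,000,000 ÷ 600,000 = 1,993,500.00.

$1,993,500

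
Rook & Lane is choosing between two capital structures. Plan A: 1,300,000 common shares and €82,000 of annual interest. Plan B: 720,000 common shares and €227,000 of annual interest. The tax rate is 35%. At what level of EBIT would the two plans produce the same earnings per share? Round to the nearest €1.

Set EPS_A = EPS_B: (EBIT − €82,000)(1 − 0.35) ÷ 1,300,000 = (EBIT − €227,000)(1 − 0.35) ÷ 720,000.
The (1 − t) factor cancels: (EBIT − 82,000) × 720,000 = (EBIT − 227,000) × 1,300,000.
Solving, EBIT = (227,000·1,300,000 − 82,000·720,000) / (1,300,000 − 720,000) = 236,060,000,000 / 580,000 = 407,000.00.

€407,000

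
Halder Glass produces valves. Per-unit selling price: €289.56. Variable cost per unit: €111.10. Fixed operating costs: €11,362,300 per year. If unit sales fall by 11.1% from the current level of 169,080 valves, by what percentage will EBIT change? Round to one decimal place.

-17.8%

Contribution at this volume is 169,080 × €178.46 = €30,174,016.80.
EBIT = €30,174,016.80 − €11,362,300 = €18,811,716.80.
Degree of operating leverage = €30,174,016.80 / €18,811,716.80 = 1.6040.
%ΔEBIT = DOL × %ΔSales = 1.6040 × -11.1% = -17.8%.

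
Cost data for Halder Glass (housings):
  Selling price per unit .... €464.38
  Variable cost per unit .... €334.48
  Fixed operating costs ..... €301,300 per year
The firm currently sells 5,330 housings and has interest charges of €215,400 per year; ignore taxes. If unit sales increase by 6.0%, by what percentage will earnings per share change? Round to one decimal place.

+23.6%

Total contribution margin = 5,330 × €129.90 = €692,367.00.
EBIT = €692,367.00 − €301,300 = €391,067.00.
Interest = €215,400.00, so EBIT − I = €175,667.00.
Degree of combined leverage = contribution ÷ (EBIT − I) = €692,367.00 ÷ €175,667.00 = 3.9414.
EPS therefore changes by 3.9414 × (+6.0%) = +23.6%.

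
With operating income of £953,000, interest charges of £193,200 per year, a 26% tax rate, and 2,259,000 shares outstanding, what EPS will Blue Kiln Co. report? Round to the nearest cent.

Interest = £193,200.00, so EBT = £953,000 − £193,200.00 = £759,800.00.
After tax at 26%: net income = £759,800.00 × 0.74 = £562,252.00.
EPS = £562,252.00 ÷ 2,259,000 = £0.25.

£0.25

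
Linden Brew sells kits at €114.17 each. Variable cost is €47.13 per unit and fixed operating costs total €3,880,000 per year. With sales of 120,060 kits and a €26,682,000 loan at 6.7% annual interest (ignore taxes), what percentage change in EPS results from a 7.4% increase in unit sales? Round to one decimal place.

+25.0%

At 120,060 units, contribution = 120,060 × €67.04 = €8,048,822.40.
Subtracting fixed costs: EBIT = €8,048,822.40 − €3,880,000 = €4,168,822.40.
Interest = €1,787,694.00, so EBIT − I = €2,381,128.40.
DCL = total CM / (EBIT − I) = €8,048,822.40 / €2,381,128.40 = 3.3803.
%ΔEPS = DCL × %ΔSales = 3.3803 × +7.4% = +25.0%.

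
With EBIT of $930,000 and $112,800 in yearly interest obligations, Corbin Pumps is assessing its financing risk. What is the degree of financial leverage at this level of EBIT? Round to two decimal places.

1.14

Interest = $112,800.00.
DFL = EBIT ÷ (EBIT − I) = $930,000 ÷ ($930,000 − $112,800.00) = $930,000 ÷ $817,200.00 = 1.1380.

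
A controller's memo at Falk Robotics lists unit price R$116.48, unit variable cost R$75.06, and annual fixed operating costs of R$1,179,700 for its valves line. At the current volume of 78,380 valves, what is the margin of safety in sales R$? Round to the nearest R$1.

Contribution margin per unit = R$116.48 − R$75.06 = R$41.42. Break-even units = R$1,179,700 ÷ R$41.42 = 28,481.41; break-even revenue = 28,481.41 × R$116.48 = R$3,317,514.63.
Current sales = 78,380 × R$116.48 = R$9,129,702.40.
Margin of safety = R$9,129,702.40 − R$3,317,514.63 = R$5,812,188.

R$5,812,188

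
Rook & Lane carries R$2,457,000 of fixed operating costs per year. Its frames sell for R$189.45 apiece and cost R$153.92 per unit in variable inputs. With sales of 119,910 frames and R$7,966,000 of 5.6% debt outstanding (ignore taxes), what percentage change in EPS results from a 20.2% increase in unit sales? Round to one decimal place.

At 119,910 units, contribution = 119,910 × R$35.53 = R$4,260,402.30.
EBIT = R$4,260,402.30 − R$2,457,000 = R$1,803,402.30.
After interest of R$446,096.00, pre-tax earnings = R$1,357,306.30.
Degree of combined leverage = contribution ÷ (EBIT − I) = R$4,260,402.30 ÷ R$1,357,306.30 = 3.1389.
%ΔEPS = DCL × %ΔSales = 3.1389 × +20.2% = +63.4%.

+63.4%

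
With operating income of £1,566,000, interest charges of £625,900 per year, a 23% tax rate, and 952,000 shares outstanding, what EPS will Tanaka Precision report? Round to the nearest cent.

Pre-tax income = £1,566,000 − £625,900.00 = £940,100.00.
Net income = £940,100.00 × (1 − 0.23) = £723,877.00.
EPS = £723,877.00 ÷ 952,000 = £0.76.

£0.76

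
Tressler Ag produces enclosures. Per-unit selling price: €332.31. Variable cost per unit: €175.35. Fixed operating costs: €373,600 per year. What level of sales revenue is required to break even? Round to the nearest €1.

CM per unit = €332.31 − €175.35 = €156.96; CM ratio = €156.96 / €332.31 = 0.4723.
Break-even revenue = fixed costs × price ÷ CM = €373,600 × €332.31 ÷ €156.96 = €790,972.

€790,972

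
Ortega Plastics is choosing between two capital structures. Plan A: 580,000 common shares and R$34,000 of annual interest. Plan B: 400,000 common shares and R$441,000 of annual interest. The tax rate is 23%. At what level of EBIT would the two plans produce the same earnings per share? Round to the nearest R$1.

At indifference, (EBIT − 34,000)(1 − t)/580,000 = (EBIT − 441,000)(1 − t)/400,000.
Cancelling (1 − t) and cross-multiplying: 400,000·(EBIT − 34,000) = 580,000·(EBIT − 441,000).
EBIT × (580,000 − 400,000) = 441,000 × 580,000 − 34,000 × 400,000 = 242,180,000,000, so EBIT = 242,180,000,000 ÷ 180,000 = 1,345,444.44.

R$1,345,444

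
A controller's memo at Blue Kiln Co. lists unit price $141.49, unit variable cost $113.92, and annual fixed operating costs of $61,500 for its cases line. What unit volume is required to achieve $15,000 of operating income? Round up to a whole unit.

Each unit contributes $141.49 − $113.92 = $27.57.
Required volume = (fixed costs + target profit) ÷ CM = ($61,500 + $15,000) ÷ $27.57 = 2,774.76, so 2,775 cases.

2,775 cases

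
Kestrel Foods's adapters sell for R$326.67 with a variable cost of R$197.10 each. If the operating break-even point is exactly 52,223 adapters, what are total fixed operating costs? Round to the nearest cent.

Contribution margin per unit = R$326.67 − R$197.10 = R$129.57.
Since BE = FC / CM, FC = 52,223 × R$129.57 = R$6,766,534.11.

R$6,766,534.11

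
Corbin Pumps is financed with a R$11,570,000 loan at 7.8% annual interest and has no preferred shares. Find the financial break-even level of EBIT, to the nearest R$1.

R$902,460

Annual interest = 7.8% × R$11,570,000 = R$902,460.00.
Without preferred stock the financial break-even is simply EBIT = interest = R$902,460.00.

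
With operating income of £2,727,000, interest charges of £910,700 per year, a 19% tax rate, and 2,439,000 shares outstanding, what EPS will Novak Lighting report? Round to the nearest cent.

Interest = £910,700.00, so EBT = £2,727,000 − £910,700.00 = £1,816,300.00.
Net income = £1,816,300.00 × (1 − 0.19) = £1,471,203.00.
Per share: £1,471,203.00 / 2,439,000 shares = £0.60.

£0.60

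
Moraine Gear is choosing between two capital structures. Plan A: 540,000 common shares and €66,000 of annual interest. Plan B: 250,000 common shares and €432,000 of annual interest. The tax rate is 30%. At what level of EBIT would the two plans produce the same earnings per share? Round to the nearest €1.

€747,517

At indifference, (EBIT − 66,000)(1 − t)/540,000 = (EBIT − 432,000)(1 − t)/250,000.
The (1 − t) factor cancels: (EBIT − 66,000) × 250,000 = (EBIT − 432,000) × 540,000.
EBIT × (540,000 − 250,000) = 432,000 × 540,000 − 66,000 × 250,000 = 216,780,000,000, so EBIT = 216,780,000,000 ÷ 290,000 = 747,517.24.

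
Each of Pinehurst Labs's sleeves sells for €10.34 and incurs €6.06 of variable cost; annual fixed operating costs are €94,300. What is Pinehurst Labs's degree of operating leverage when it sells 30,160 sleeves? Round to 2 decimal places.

Contribution at this volume is 30,160 × €4.28 = €129,084.80.
EBIT = €129,084.80 − €94,300 = €34,784.80.
Degree of operating leverage = €129,084.80 / €34,784.80 = 3.7110.

3.71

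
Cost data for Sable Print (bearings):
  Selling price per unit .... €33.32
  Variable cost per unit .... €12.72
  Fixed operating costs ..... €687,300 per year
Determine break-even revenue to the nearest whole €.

CM per unit = €33.32 − €12.72 = €20.60; CM ratio = €20.60 / €33.32 = 0.6182.
Break-even sales = FC ÷ CM ratio = €687,300 × €33.32 / €20.60 = €1,111,691.

€1,111,691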